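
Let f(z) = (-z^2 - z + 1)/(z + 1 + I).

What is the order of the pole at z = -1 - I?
Factor the denominator:
  z + 1 + I = (z + 1 + I)

The numerator P(z) = -z^2 - z + 1 has P(-1 - I) = 2 - I ≠ 0, so no factor of (z + 1 + I) cancels.
Near z = -1 - I we can therefore write f(z) = g(z)/(z + 1 + I) with g analytic at -1 - I and g(-1 - I) ≠ 0 (g is just the numerator).

Hence z = -1 - I is a pole of order 1.

Final answer: 1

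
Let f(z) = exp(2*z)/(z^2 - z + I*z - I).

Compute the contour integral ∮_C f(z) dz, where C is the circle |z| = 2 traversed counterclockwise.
By the residue theorem, ∮_C f(z) dz = 2πi · (sum of the residues of f at the poles inside |z| = 2).

The denominator factors as (z + I)*(z - 1), so the singularities of f are simple poles at z = -I, z = 1.
  |-I|² = 1 < 4 = 2², so this pole is inside the contour.
  |1|² = 1 < 4 = 2², so this pole is inside the contour.

With P(z) = exp(2*z) and Q(z) = z^2 - z + I*z - I, each pole is simple, so Res(f, z₀) = P(z₀)/Q'(z₀) with Q'(z) = 2*z - 1 + I.
  Res(f, -I) = P(-I)/Q'(-I) = (exp(-2*I))/(-1 - I) = (-1/2 + I/2)*exp(-2*I)
  Res(f, 1) = P(1)/Q'(1) = (exp(2))/(1 + I) = (1/2 - I/2)*exp(2)

Sum of residues inside C: (1/2 - I/2)*exp(2) + (-1/2 + I/2)*exp(-2*I)
∮_C f(z) dz = 2πi · ((1/2 - I/2)*exp(2) + (-1/2 + I/2)*exp(-2*I)) = pi*(-1 - I)*exp(-2*I) + pi*(1 + I)*exp(2)

Final answer: pi*(-1 - I)*exp(-2*I) + pi*(1 + I)*exp(2)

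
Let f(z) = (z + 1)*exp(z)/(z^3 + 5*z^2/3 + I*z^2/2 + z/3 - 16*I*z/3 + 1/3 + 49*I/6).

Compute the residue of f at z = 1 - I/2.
Write f(z) = P(z)/Q(z) with P(z) = (z + 1)*exp(z) and Q(z) = z^3 + 5*z^2/3 + I*z^2/2 + z/3 - 16*I*z/3 + 1/3 + 49*I/6.
The denominator factors as Q(z) = (z + 3 + 2*I)*(z - 1 + I/2)*(z - 1/3 - 2*I), so z = 1 - I/2 is a simple zero of Q and P is analytic there; z = 1 - I/2 is therefore a simple pole and
  Res(f, z₀) = P(z₀)/Q'(z₀).

Q'(z) = 3*z^2 + 10*z/3 + I*z + 1/3 - 16*I/3, so Q'(1 - I/2) = 77/12 - 9*I.
P(1 - I/2) = (2 - I/2)*exp(1 - I/2).

Res(f, 1 - I/2) = ((2 - I/2)*exp(1 - I/2))/(77/12 - 9*I) = (2496/17593 + 2130*I/17593)*exp(1 - I/2)

Final answer: (2496/17593 + 2130*I/17593)*exp(1 - I/2)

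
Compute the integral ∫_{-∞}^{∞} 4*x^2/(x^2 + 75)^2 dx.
Let f(z) = 4*z^2/(z^2 + 75)^2. The denominator has no real zeros and deg Q - deg P = 2 ≥ 2, so the integral of f over the upper semicircle |z| = R tends to 0 as R → ∞. Closing the contour in the upper half-plane,
  ∫_{-∞}^{∞} f(x) dx = 2πi · Σ Res(f, z_k)  over the poles with Im z_k > 0.

Zeros of the denominator: z^2 + 75 = 0 gives z = ±5*sqrt(3)*I.
Upper half-plane: z = 5*sqrt(3)*I (a pole of order 2).

Write f(z) = g(z)/(z - 5*sqrt(3)*I)^2 with g(z) = 4*z^2/(z + 5*sqrt(3)*I)^2. For a double pole, Res(f, z₀) = g'(z₀):
  g'(z) = 40*sqrt(3)*I*z/(z + 5*sqrt(3)*I)^3
  Res(f, 5*sqrt(3)*I) = g'(5*sqrt(3)*I) = -sqrt(3)*I/15

∫_{-∞}^{∞} f(x) dx = 2πi · (-sqrt(3)*I/15) = 2*sqrt(3)*pi/15

Final answer: 2*sqrt(3)*pi/15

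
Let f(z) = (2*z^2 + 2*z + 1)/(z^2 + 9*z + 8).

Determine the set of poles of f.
The singularities of f are the zeros of the denominator. Factoring,
  z^2 + 9*z + 8 = (z + 8)*(z + 1)
so the candidates are z = -8, z = -1.

Check the numerator P(z) = 2*z^2 + 2*z + 1 at each one:
  P(-8) = 113 ≠ 0, so z = -8 is a (simple) pole.
  P(-1) = 1 ≠ 0, so z = -1 is a (simple) pole.

Poles of f: {-8, -1}

Final answer: {-8, -1}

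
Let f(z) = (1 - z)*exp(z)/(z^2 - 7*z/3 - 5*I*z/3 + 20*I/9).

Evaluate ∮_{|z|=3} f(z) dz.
pi*(-1 - I)*exp(1/3 + I) + pi*(1 - I)*exp(2 + 2*I/3)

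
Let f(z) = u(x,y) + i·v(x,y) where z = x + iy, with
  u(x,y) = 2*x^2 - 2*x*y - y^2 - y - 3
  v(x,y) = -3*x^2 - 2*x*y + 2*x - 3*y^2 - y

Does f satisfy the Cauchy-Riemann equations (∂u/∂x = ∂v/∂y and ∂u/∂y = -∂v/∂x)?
∂u/∂x = 4*x - 2*y
∂v/∂y = -2*x - 6*y - 1
∂u/∂y = -2*x - 2*y - 1
∂v/∂x = -6*x - 2*y + 2
∂u/∂x ≠ ∂v/∂y and ∂u/∂y ≠ -∂v/∂x; the Cauchy-Riemann equations are not satisfied, so f is not analytic.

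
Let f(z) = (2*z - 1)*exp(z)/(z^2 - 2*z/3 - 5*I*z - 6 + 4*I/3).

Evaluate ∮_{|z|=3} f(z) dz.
By the residue theorem, ∮_C f(z) dz = 2πi · (sum of the residues of f at the poles inside |z| = 3).

The denominator factors as (z - 2*I)*(z - 2/3 - 3*I), so the singularities of f are simple poles at z = 2*I, z = 2/3 + 3*I.
  |2*I|² = 4 < 9 = 3², so this pole is inside the contour.
  |2/3 + 3*I|² = 85/9 > 9 = 3², so this pole is outside the contour.

With P(z) = (2*z - 1)*exp(z) and Q(z) = z^2 - 2*z/3 - 5*I*z - 6 + 4*I/3, each pole is simple, so Res(f, z₀) = P(z₀)/Q'(z₀) with Q'(z) = 2*z - 2/3 - 5*I.
  Res(f, 2*I) = P(2*I)/Q'(2*I) = ((-1 + 4*I)*exp(2*I))/(-2/3 - I) = (-30/13 - 33*I/13)*exp(2*I)

∮_C f(z) dz = 2πi · ((-30/13 - 33*I/13)*exp(2*I)) = pi*(66/13 - 60*I/13)*exp(2*I)

Final answer: pi*(66/13 - 60*I/13)*exp(2*I)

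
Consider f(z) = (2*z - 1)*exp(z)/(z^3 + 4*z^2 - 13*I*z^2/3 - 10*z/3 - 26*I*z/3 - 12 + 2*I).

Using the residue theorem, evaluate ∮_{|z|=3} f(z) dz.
By the residue theorem, ∮_C f(z) dz = 2πi · (sum of the residues of f at the poles inside |z| = 3).

The denominator factors as (z - 1 - I)*(z + 3 - 3*I)*(z + 2 - I/3), so the singularities of f are simple poles at z = 1 + I, z = -3 + 3*I, z = -2 + I/3.
  |1 + I|² = 2 < 9 = 3², so this pole is inside the contour.
  |-3 + 3*I|² = 18 > 9 = 3², so this pole is outside the contour.
  |-2 + I/3|² = 37/9 < 9 = 3², so this pole is inside the contour.

With P(z) = (2*z - 1)*exp(z) and Q(z) = z^3 + 4*z^2 - 13*I*z^2/3 - 10*z/3 - 26*I*z/3 - 12 + 2*I, each pole is simple, so Res(f, z₀) = P(z₀)/Q'(z₀) with Q'(z) = 3*z^2 + 8*z - 26*I*z/3 - 10/3 - 26*I/3.
  Res(f, 1 + I) = P(1 + I)/Q'(1 + I) = ((1 + 2*I)*exp(1 + I))/(40/3 - 10*I/3) = (3/85 + 27*I/170)*exp(1 + I)
  Res(f, -2 + I/3) = P(-2 + I/3)/Q'(-2 + I/3) = ((-5 + 2*I/3)*exp(-2 + I/3))/(-43/9 + 22*I/3) = (2331/6205 + 2712*I/6205)*exp(-2 + I/3)

Sum of residues inside C: (2331/6205 + 2712*I/6205)*exp(-2 + I/3) + (3/85 + 27*I/170)*exp(1 + I)
∮_C f(z) dz = 2πi · ((2331/6205 + 2712*I/6205)*exp(-2 + I/3) + (3/85 + 27*I/170)*exp(1 + I)) = pi*(-27/85 + 6*I/85)*exp(1 + I) + pi*(-5424/6205 + 4662*I/6205)*exp(-2 + I/3)

Final answer: pi*(-27/85 + 6*I/85)*exp(1 + I) + pi*(-5424/6205 + 4662*I/6205)*exp(-2 + I/3)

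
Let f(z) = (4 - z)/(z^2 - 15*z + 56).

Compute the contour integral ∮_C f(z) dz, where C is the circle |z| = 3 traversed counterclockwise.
By the residue theorem, ∮_C f(z) dz = 2πi · (sum of the residues of f at the poles inside |z| = 3).

The denominator factors as (z - 8)*(z - 7), so the singularities of f are simple poles at z = 8, z = 7.
  |8|² = 64 > 9 = 3², so this pole is outside the contour.
  |7|² = 49 > 9 = 3², so this pole is outside the contour.

No pole lies inside the contour, so f is analytic on and inside C and the integral is 0 (Cauchy's theorem).

Final answer: 0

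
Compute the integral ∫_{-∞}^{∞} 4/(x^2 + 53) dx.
Let f(z) = 4/(z^2 + 53). The denominator has no real zeros and deg Q - deg P = 2 ≥ 2, so the integral of f over the upper semicircle |z| = R tends to 0 as R → ∞. Closing the contour in the upper half-plane,
  ∫_{-∞}^{∞} f(x) dx = 2πi · Σ Res(f, z_k)  over the poles with Im z_k > 0.

Zeros of the denominator: z^2 + 53 = 0 gives z = ±sqrt(53)*I.
Upper half-plane: z = sqrt(53)*I (simple).

Each pole is a simple zero of Q(z) = z^2 + 53, so Res(f, z₀) = P(z₀)/Q'(z₀) with P(z) = 4, Q'(z) = 2*z:
  Res(f, sqrt(53)*I) = (4)/(2*sqrt(53)*I) = -2*sqrt(53)*I/53

∫_{-∞}^{∞} f(x) dx = 2πi · (-2*sqrt(53)*I/53) = 4*sqrt(53)*pi/53

Final answer: 4*sqrt(53)*pi/53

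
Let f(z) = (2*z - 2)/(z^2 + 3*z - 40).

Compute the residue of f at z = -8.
18/13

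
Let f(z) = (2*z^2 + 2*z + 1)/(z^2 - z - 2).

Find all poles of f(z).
The singularities of f are the zeros of the denominator. Factoring,
  z^2 - z - 2 = (z - 2)*(z + 1)
so the candidates are z = 2, z = -1.

Check the numerator P(z) = 2*z^2 + 2*z + 1 at each one:
  P(2) = 13 ≠ 0, so z = 2 is a (simple) pole.
  P(-1) = 1 ≠ 0, so z = -1 is a (simple) pole.

Poles of f: {-1, 2}

Final answer: {-1, 2}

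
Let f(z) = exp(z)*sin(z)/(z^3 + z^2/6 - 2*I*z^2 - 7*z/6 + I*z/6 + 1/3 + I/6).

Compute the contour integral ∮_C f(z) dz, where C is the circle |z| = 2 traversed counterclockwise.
By the residue theorem, ∮_C f(z) dz = 2πi · (sum of the residues of f at the poles inside |z| = 2).

The denominator factors as (z + 1/2 - I)*(z - 1/3)*(z - I), so the singularities of f are simple poles at z = -1/2 + I, z = 1/3, z = I.
  |-1/2 + I|² = 5/4 < 4 = 2², so this pole is inside the contour.
  |1/3|² = 1/9 < 4 = 2², so this pole is inside the contour.
  |I|² = 1 < 4 = 2², so this pole is inside the contour.

With P(z) = exp(z)*sin(z) and Q(z) = z^3 + z^2/6 - 2*I*z^2 - 7*z/6 + I*z/6 + 1/3 + I/6, each pole is simple, so Res(f, z₀) = P(z₀)/Q'(z₀) with Q'(z) = 3*z^2 + z/3 - 4*I*z - 7/6 + I/6.
  Res(f, -1/2 + I) = P(-1/2 + I)/Q'(-1/2 + I) = (-exp(-1/2 + I)*sin(1/2 - I))/(5/12 - I/2) = (-60/61 - 72*I/61)*exp(-1/2 + I)*sin(1/2 - I)
  Res(f, 1/3) = P(1/3)/Q'(1/3) = (exp(1/3)*sin(1/3))/(-13/18 - 7*I/6) = (-117/305 + 189*I/305)*exp(1/3)*sin(1/3)
  Res(f, I) = P(I)/Q'(I) = (I*exp(I)*sinh(1))/(-1/6 + I/2) = (9/5 - 3*I/5)*exp(I)*sinh(1)

Sum of residues inside C: (-60/61 - 72*I/61)*exp(-1/2 + I)*sin(1/2 - I) + (-117/305 + 189*I/305)*exp(1/3)*sin(1/3) + (9/5 - 3*I/5)*exp(I)*sinh(1)
∮_C f(z) dz = 2πi · ((-60/61 - 72*I/61)*exp(-1/2 + I)*sin(1/2 - I) + (-117/305 + 189*I/305)*exp(1/3)*sin(1/3) + (9/5 - 3*I/5)*exp(I)*sinh(1)) = pi*(144/61 - 120*I/61)*exp(-1/2 + I)*sin(1/2 - I) + pi*(-378/305 - 234*I/305)*exp(1/3)*sin(1/3) + pi*(6/5 + 18*I/5)*exp(I)*sinh(1)

Final answer: pi*(144/61 - 120*I/61)*exp(-1/2 + I)*sin(1/2 - I) + pi*(-378/305 - 234*I/305)*exp(1/3)*sin(1/3) + pi*(6/5 + 18*I/5)*exp(I)*sinh(1)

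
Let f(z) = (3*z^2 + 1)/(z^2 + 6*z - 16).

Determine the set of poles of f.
{-8, 2}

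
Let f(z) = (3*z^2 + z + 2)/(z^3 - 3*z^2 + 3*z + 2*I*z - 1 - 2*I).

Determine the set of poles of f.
The singularities of f are the zeros of the denominator. Factoring,
  z^3 - 3*z^2 + 3*z + 2*I*z - 1 - 2*I = (z - 2 + I)*(z - I)*(z - 1)
so the candidates are z = 2 - I, z = I, z = 1.

Check the numerator P(z) = 3*z^2 + z + 2 at each one:
  P(2 - I) = 13 - 13*I ≠ 0, so z = 2 - I is a (simple) pole.
  P(I) = -1 + I ≠ 0, so z = I is a (simple) pole.
  P(1) = 6 ≠ 0, so z = 1 is a (simple) pole.

Poles of f: {I, 1, 2 - I}

Final answer: {I, 1, 2 - I}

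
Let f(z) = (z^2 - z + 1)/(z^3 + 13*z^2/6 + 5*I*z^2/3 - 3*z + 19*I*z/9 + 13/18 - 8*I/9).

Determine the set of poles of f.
The singularities of f are the zeros of the denominator. Factoring,
  z^3 + 13*z^2/6 + 5*I*z^2/3 - 3*z + 19*I*z/9 + 13/18 - 8*I/9 = (z - 1/3)*(z - 1/2 + I)*(z + 3 + 2*I/3)
so the candidates are z = 1/3, z = 1/2 - I, z = -3 - 2*I/3.

Check the numerator P(z) = z^2 - z + 1 at each one:
  P(1/3) = 7/9 ≠ 0, so z = 1/3 is a (simple) pole.
  P(1/2 - I) = -1/4 ≠ 0, so z = 1/2 - I is a (simple) pole.
  P(-3 - 2*I/3) = 113/9 + 14*I/3 ≠ 0, so z = -3 - 2*I/3 is a (simple) pole.

Poles of f: {-3 - 2*I/3, 1/3, 1/2 - I}

Final answer: {-3 - 2*I/3, 1/3, 1/2 - I}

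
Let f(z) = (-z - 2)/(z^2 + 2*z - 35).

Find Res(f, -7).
Write f(z) = P(z)/Q(z) with P(z) = -z - 2 and Q(z) = z^2 + 2*z - 35.
The denominator factors as Q(z) = (z - 5)*(z + 7), so z = -7 is a simple zero of Q and P is analytic there; z = -7 is therefore a simple pole and
  Res(f, z₀) = P(z₀)/Q'(z₀).

Q'(z) = 2*z + 2, so Q'(-7) = -12.
P(-7) = 5.

Res(f, -7) = (5)/(-12) = -5/12

Final answer: -5/12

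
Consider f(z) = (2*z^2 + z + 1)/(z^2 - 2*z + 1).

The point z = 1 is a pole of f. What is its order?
2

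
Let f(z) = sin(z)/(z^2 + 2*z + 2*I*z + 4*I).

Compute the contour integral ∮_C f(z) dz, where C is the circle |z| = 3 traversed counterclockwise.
By the residue theorem, ∮_C f(z) dz = 2πi · (sum of the residues of f at the poles inside |z| = 3).

The denominator factors as (z + 2)*(z + 2*I), so the singularities of f are simple poles at z = -2, z = -2*I.
  |-2|² = 4 < 9 = 3², so this pole is inside the contour.
  |-2*I|² = 4 < 9 = 3², so this pole is inside the contour.

With P(z) = sin(z) and Q(z) = z^2 + 2*z + 2*I*z + 4*I, each pole is simple, so Res(f, z₀) = P(z₀)/Q'(z₀) with Q'(z) = 2*z + 2 + 2*I.
  Res(f, -2) = P(-2)/Q'(-2) = (-sin(2))/(-2 + 2*I) = (1/4 + I/4)*sin(2)
  Res(f, -2*I) = P(-2*I)/Q'(-2*I) = (-I*sinh(2))/(2 - 2*I) = (1/4 - I/4)*sinh(2)

Sum of residues inside C: (1/4 - I/4)*sinh(2) + (1/4 + I/4)*sin(2)
∮_C f(z) dz = 2πi · ((1/4 - I/4)*sinh(2) + (1/4 + I/4)*sin(2)) = pi*(-1/2 + I/2)*sin(2) + pi*(1/2 + I/2)*sinh(2)

Final answer: pi*(-1/2 + I/2)*sin(2) + pi*(1/2 + I/2)*sinh(2)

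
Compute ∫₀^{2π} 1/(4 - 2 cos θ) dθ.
Call the integral J. The integrand is 2π-periodic and we integrate over a full period, so shifting θ does not change the value (θ → θ + π flips the sign of the trig term). Hence
  J = ∫₀^{2π} dθ/(4 + 2 cos θ).
Put z = e^{iθ}: then cos θ = (z + 1/z)/2, dθ = dz/(iz), and z runs once counterclockwise around |z| = 1:
  J = ∮_{|z|=1} 1/(4 + 2*(z + 1/z)/2) · dz/(iz) = (2/i) ∮_{|z|=1} dz/(2*z^2 + 8*z + 2).
The roots of 2*z^2 + 8*z + 2 are z = (-4 ± sqrt(4^2 - 2^2))/2, with sqrt(12) = 2*sqrt(3); their product is 1, so only z₊ = -2 + sqrt(3) lies inside the unit circle (z₋ = -2 - sqrt(3) lies outside).
z₊ is a simple zero of q(z) = 2*z^2 + 8*z + 2, so Res(1/q, z₊) = 1/q'(z₊) with q'(z) = 4*z + 8; and q'(z₊) = 2*(z₊ - z₋) = 4*sqrt(3).
Therefore J = (2/i) · 2πi · 1/(4*sqrt(3)) = 2*pi/(2*sqrt(3)) = sqrt(3)*pi/3

Final answer: sqrt(3)*pi/3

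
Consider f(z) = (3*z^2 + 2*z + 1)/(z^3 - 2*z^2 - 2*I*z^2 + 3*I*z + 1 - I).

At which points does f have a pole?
The singularities of f are the zeros of the denominator. Factoring,
  z^3 - 2*z^2 - 2*I*z^2 + 3*I*z + 1 - I = (z - 1 - I)*(z - 1)*(z - I)
so the candidates are z = 1 + I, z = 1, z = I.

Check the numerator P(z) = 3*z^2 + 2*z + 1 at each one:
  P(1 + I) = 3 + 8*I ≠ 0, so z = 1 + I is a (simple) pole.
  P(1) = 6 ≠ 0, so z = 1 is a (simple) pole.
  P(I) = -2 + 2*I ≠ 0, so z = I is a (simple) pole.

Poles of f: {I, 1, 1 + I}

Final answer: {I, 1, 1 + I}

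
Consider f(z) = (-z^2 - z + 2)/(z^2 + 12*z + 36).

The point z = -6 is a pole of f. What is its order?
2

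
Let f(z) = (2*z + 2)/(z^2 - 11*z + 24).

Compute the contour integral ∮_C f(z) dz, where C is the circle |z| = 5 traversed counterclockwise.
By the residue theorem, ∮_C f(z) dz = 2πi · (sum of the residues of f at the poles inside |z| = 5).

The denominator factors as (z - 3)*(z - 8), so the singularities of f are simple poles at z = 3, z = 8.
  |3|² = 9 < 25 = 5², so this pole is inside the contour.
  |8|² = 64 > 25 = 5², so this pole is outside the contour.

With P(z) = 2*z + 2 and Q(z) = z^2 - 11*z + 24, each pole is simple, so Res(f, z₀) = P(z₀)/Q'(z₀) with Q'(z) = 2*z - 11.
  Res(f, 3) = P(3)/Q'(3) = (8)/(-5) = -8/5

∮_C f(z) dz = 2πi · (-8/5) = -16*I*pi/5

Final answer: -16*I*pi/5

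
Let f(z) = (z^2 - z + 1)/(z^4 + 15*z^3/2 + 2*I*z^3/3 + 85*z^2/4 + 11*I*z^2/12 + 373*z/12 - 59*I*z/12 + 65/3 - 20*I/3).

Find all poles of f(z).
The singularities of f are the zeros of the denominator. Factoring,
  z^4 + 15*z^3/2 + 2*I*z^3/3 + 85*z^2/4 + 11*I*z^2/12 + 373*z/12 - 59*I*z/12 + 65/3 - 20*I/3 = (z + 2 + I)*(z + 3 + I/2)*(z + 2 + 2*I/3)*(z + 1/2 - 3*I/2)
so the candidates are z = -2 - I, z = -3 - I/2, z = -2 - 2*I/3, z = -1/2 + 3*I/2.

Check the numerator P(z) = z^2 - z + 1 at each one:
  P(-2 - I) = 6 + 5*I ≠ 0, so z = -2 - I is a (simple) pole.
  P(-3 - I/2) = 51/4 + 7*I/2 ≠ 0, so z = -3 - I/2 is a (simple) pole.
  P(-2 - 2*I/3) = 59/9 + 10*I/3 ≠ 0, so z = -2 - 2*I/3 is a (simple) pole.
  P(-1/2 + 3*I/2) = -1/2 - 3*I ≠ 0, so z = -1/2 + 3*I/2 is a (simple) pole.

Poles of f: {-3 - I/2, -2 - I, -2 - 2*I/3, -1/2 + 3*I/2}

Final answer: {-3 - I/2, -2 - I, -2 - 2*I/3, -1/2 + 3*I/2}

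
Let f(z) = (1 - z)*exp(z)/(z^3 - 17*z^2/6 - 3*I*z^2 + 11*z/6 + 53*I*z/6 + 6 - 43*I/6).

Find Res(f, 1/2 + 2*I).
(-18/5 + 4*I/5)*exp(1/2 + 2*I)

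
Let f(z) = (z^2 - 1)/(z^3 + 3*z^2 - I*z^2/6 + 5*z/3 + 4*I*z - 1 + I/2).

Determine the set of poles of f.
{-3 + 3*I/2, -I, -I/3}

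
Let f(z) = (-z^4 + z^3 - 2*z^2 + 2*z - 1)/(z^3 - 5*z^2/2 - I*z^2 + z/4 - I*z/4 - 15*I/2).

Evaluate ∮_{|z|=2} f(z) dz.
By the residue theorem, ∮_C f(z) dz = 2πi · (sum of the residues of f at the poles inside |z| = 2).

The denominator factors as (z + 1 - I)*(z - 3 - 3*I/2)*(z - 1/2 + 3*I/2), so the singularities of f are simple poles at z = -1 + I, z = 3 + 3*I/2, z = 1/2 - 3*I/2.
  |-1 + I|² = 2 < 4 = 2², so this pole is inside the contour.
  |3 + 3*I/2|² = 45/4 > 4 = 2², so this pole is outside the contour.
  |1/2 - 3*I/2|² = 5/2 < 4 = 2², so this pole is inside the contour.

With P(z) = -z^4 + z^3 - 2*z^2 + 2*z - 1 and Q(z) = z^3 - 5*z^2/2 - I*z^2 + z/4 - I*z/4 - 15*I/2, each pole is simple, so Res(f, z₀) = P(z₀)/Q'(z₀) with Q'(z) = 3*z^2 - 5*z - 2*I*z + 1/4 - I/4.
  Res(f, -1 + I) = P(-1 + I)/Q'(-1 + I) = (3 + 8*I)/(29/4 - 37*I/4) = -418/1105 + 686*I/1105
  Res(f, 1/2 - 3*I/2) = P(1/2 - 3*I/2)/Q'(1/2 - 3*I/2) = (-1 - 15*I/4)/(-45/4 + 7*I/4) = 75/2074 + 703*I/2074

Sum of residues inside C: -2713/7930 + 7611*I/7930
∮_C f(z) dz = 2πi · (-2713/7930 + 7611*I/7930) = pi*(-7611/3965 - 2713*I/3965)

Final answer: pi*(-7611/3965 - 2713*I/3965)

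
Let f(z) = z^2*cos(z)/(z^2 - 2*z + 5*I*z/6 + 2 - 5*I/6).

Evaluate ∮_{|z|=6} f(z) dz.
By the residue theorem, ∮_C f(z) dz = 2πi · (sum of the residues of f at the poles inside |z| = 6).

The denominator factors as (z - 1 + 3*I/2)*(z - 1 - 2*I/3), so the singularities of f are simple poles at z = 1 - 3*I/2, z = 1 + 2*I/3.
  |1 - 3*I/2|² = 13/4 < 36 = 6², so this pole is inside the contour.
  |1 + 2*I/3|² = 13/9 < 36 = 6², so this pole is inside the contour.

With P(z) = z^2*cos(z) and Q(z) = z^2 - 2*z + 5*I*z/6 + 2 - 5*I/6, each pole is simple, so Res(f, z₀) = P(z₀)/Q'(z₀) with Q'(z) = 2*z - 2 + 5*I/6.
  Res(f, 1 - 3*I/2) = P(1 - 3*I/2)/Q'(1 - 3*I/2) = ((-5/4 - 3*I)*cos(1 - 3*I/2))/(-13*I/6) = (18/13 - 15*I/26)*cos(1 - 3*I/2)
  Res(f, 1 + 2*I/3) = P(1 + 2*I/3)/Q'(1 + 2*I/3) = ((5/9 + 4*I/3)*cos(1 + 2*I/3))/(13*I/6) = (8/13 - 10*I/39)*cos(1 + 2*I/3)

Sum of residues inside C: (8/13 - 10*I/39)*cos(1 + 2*I/3) + (18/13 - 15*I/26)*cos(1 - 3*I/2)
∮_C f(z) dz = 2πi · ((8/13 - 10*I/39)*cos(1 + 2*I/3) + (18/13 - 15*I/26)*cos(1 - 3*I/2)) = pi*(20/39 + 16*I/13)*cos(1 + 2*I/3) + pi*(15/13 + 36*I/13)*cos(1 - 3*I/2)

Final answer: pi*(20/39 + 16*I/13)*cos(1 + 2*I/3) + pi*(15/13 + 36*I/13)*cos(1 - 3*I/2)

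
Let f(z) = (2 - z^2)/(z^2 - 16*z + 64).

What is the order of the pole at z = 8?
2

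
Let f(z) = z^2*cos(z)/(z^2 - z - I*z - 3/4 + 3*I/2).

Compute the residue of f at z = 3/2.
Write f(z) = P(z)/Q(z) with P(z) = z^2*cos(z) and Q(z) = z^2 - z - I*z - 3/4 + 3*I/2.
The denominator factors as Q(z) = (z - 3/2)*(z + 1/2 - I), so z = 3/2 is a simple zero of Q and P is analytic there; z = 3/2 is therefore a simple pole and
  Res(f, z₀) = P(z₀)/Q'(z₀).

Q'(z) = 2*z - 1 - I, so Q'(3/2) = 2 - I.
P(3/2) = 9*cos(3/2)/4.

Res(f, 3/2) = (9*cos(3/2)/4)/(2 - I) = (9/10 + 9*I/20)*cos(3/2)

Final answer: (9/10 + 9*I/20)*cos(3/2)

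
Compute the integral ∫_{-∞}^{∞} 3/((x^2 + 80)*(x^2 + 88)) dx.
3*pi*(-5*sqrt(22) + 11*sqrt(5))/1760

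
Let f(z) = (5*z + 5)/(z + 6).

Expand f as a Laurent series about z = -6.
Put w = z - (-6), i.e. z = w - 6. The denominator is w, so it suffices to rewrite the numerator in powers of w.

P(z) = 5*z + 5
P(w - 6) = -25 + 5*w

Dividing each term by w:
  f = -25/w + 5

Substituting back w = z + 6:
  f(z) = -25/(z + 6) + 5

The series is finite because the numerator is a polynomial; the negative powers form the principal part, and the coefficient of 1/(z + 6) gives Res(f, -6) = -25.

Final answer: -25/(z + 6) + 5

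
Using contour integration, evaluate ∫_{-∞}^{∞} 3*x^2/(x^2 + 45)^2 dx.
sqrt(5)*pi/10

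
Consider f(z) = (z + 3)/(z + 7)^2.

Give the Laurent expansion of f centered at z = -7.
Put w = z - (-7), i.e. z = w - 7. The denominator is w^2, so it suffices to rewrite the numerator in powers of w.

P(z) = z + 3
P(w - 7) = -4 + w

Dividing each term by w^2:
  f = -4/w^2 + 1/w

Substituting back w = z + 7:
  f(z) = -4/(z + 7)^2 + 1/(z + 7)

The series is finite because the numerator is a polynomial; the negative powers form the principal part, and the coefficient of 1/(z + 7) gives Res(f, -7) = 1.

Final answer: -4/(z + 7)^2 + 1/(z + 7)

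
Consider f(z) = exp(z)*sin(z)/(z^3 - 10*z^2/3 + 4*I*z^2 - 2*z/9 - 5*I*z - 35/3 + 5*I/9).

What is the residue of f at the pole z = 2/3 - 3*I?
Write f(z) = P(z)/Q(z) with P(z) = exp(z)*sin(z) and Q(z) = z^3 - 10*z^2/3 + 4*I*z^2 - 2*z/9 - 5*I*z - 35/3 + 5*I/9.
The denominator factors as Q(z) = (z - 3 + 2*I)*(z - 2/3 + 3*I)*(z + 1/3 - I), so z = 2/3 - 3*I is a simple zero of Q and P is analytic there; z = 2/3 - 3*I is therefore a simple pole and
  Res(f, z₀) = P(z₀)/Q'(z₀).

Q'(z) = 3*z^2 - 20*z/3 + 8*I*z - 2/9 - 5*I, so Q'(2/3 - 3*I) = -19/3 + 25*I/3.
P(2/3 - 3*I) = exp(2/3 - 3*I)*sin(2/3 - 3*I).

Res(f, 2/3 - 3*I) = (exp(2/3 - 3*I)*sin(2/3 - 3*I))/(-19/3 + 25*I/3) = (-57/986 - 75*I/986)*exp(2/3 - 3*I)*sin(2/3 - 3*I)

Final answer: (-57/986 - 75*I/986)*exp(2/3 - 3*I)*sin(2/3 - 3*I)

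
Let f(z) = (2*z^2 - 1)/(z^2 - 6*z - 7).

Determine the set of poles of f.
{-1, 7}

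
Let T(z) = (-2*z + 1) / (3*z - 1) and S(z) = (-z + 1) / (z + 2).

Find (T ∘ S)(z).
-3*z/(4*z - 1)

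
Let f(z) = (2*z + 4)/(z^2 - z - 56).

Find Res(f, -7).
Write f(z) = P(z)/Q(z) with P(z) = 2*z + 4 and Q(z) = z^2 - z - 56.
The denominator factors as Q(z) = (z + 7)*(z - 8), so z = -7 is a simple zero of Q and P is analytic there; z = -7 is therefore a simple pole and
  Res(f, z₀) = P(z₀)/Q'(z₀).

Q'(z) = 2*z - 1, so Q'(-7) = -15.
P(-7) = -10.

Res(f, -7) = (-10)/(-15) = 2/3

Final answer: 2/3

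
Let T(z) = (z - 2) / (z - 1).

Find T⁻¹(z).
Set w = T(z) = (z - 2) / (z - 1) and solve for z:
  w*(z - 1) = z - 2
  -w + z*(w - 1) + 2 = 0
  z*(w - 1) = w - 2
  z = (2 - w)/(1 - w)
Renaming the variable, T⁻¹(z) = (-z + 2)/(-z + 1) = (z - 2)/(z - 1).
(Check: ad - bc = 1 ≠ 0, so T is invertible.)

Final answer: (z - 2)/(z - 1)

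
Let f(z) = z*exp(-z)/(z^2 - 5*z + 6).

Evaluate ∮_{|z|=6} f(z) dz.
-4*I*pi*exp(-2) + 6*I*pi*exp(-3)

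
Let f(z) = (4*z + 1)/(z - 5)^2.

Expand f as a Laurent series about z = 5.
Put w = z - (5), i.e. z = w + 5. The denominator is w^2, so it suffices to rewrite the numerator in powers of w.

P(z) = 4*z + 1
P(w + 5) = 21 + 4*w

Dividing each term by w^2:
  f = 21/w^2 + 4/w

Substituting back w = z - 5:
  f(z) = 21/(z - 5)^2 + 4/(z - 5)

The series is finite because the numerator is a polynomial; the negative powers form the principal part, and the coefficient of 1/(z - 5) gives Res(f, 5) = 4.

Final answer: 21/(z - 5)^2 + 4/(z - 5)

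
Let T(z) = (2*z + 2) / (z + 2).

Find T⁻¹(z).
Set w = T(z) = (2*z + 2) / (z + 2) and solve for z:
  w*(z + 2) = 2*z + 2
  2*w + z*(w - 2) - 2 = 0
  z*(w - 2) = 2 - 2*w
  z = (2*w - 2)/(2 - w)
Renaming the variable, T⁻¹(z) = (2*z - 2)/(-z + 2) = (-2*z + 2)/(z - 2).
(Check: ad - bc = 2 ≠ 0, so T is invertible.)

Final answer: (-2*z + 2)/(z - 2)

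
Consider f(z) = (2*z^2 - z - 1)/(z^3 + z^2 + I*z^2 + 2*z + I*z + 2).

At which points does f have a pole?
The singularities of f are the zeros of the denominator. Factoring,
  z^3 + z^2 + I*z^2 + 2*z + I*z + 2 = (z + 2*I)*(z - I)*(z + 1)
so the candidates are z = -2*I, z = I, z = -1.

Check the numerator P(z) = 2*z^2 - z - 1 at each one:
  P(-2*I) = -9 + 2*I ≠ 0, so z = -2*I is a (simple) pole.
  P(I) = -3 - I ≠ 0, so z = I is a (simple) pole.
  P(-1) = 2 ≠ 0, so z = -1 is a (simple) pole.

Poles of f: {-1, -2*I, I}

Final answer: {-1, -2*I, I}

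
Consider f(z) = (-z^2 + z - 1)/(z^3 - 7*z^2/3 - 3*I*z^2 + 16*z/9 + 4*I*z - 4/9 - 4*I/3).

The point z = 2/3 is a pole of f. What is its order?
Factor the denominator:
  z^3 - 7*z^2/3 - 3*I*z^2 + 16*z/9 + 4*I*z - 4/9 - 4*I/3 = (z - 2/3)^2*(z - 1 - 3*I)

The numerator P(z) = -z^2 + z - 1 has P(2/3) = -7/9 ≠ 0, so no factor of (z - 2/3) cancels.
Near z = 2/3 we can therefore write f(z) = g(z)/(z - 2/3)^2 with g analytic at 2/3 and g(2/3) ≠ 0 (g is the numerator divided by the remaining denominator factors).

Hence z = 2/3 is a pole of order 2.

Final answer: 2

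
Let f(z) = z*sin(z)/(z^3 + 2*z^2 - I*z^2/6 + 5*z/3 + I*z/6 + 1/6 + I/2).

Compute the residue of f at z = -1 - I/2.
Write f(z) = P(z)/Q(z) with P(z) = z*sin(z) and Q(z) = z^3 + 2*z^2 - I*z^2/6 + 5*z/3 + I*z/6 + 1/6 + I/2.
The denominator factors as Q(z) = (z + 1 + I/2)*(z + 1 - I)*(z + I/3), so z = -1 - I/2 is a simple zero of Q and P is analytic there; z = -1 - I/2 is therefore a simple pole and
  Res(f, z₀) = P(z₀)/Q'(z₀).

Q'(z) = 3*z^2 + 4*z - I*z/3 + 5/3 + I/6, so Q'(-1 - I/2) = -1/4 + 3*I/2.
P(-1 - I/2) = (1 + I/2)*sin(1 + I/2).

Res(f, -1 - I/2) = ((1 + I/2)*sin(1 + I/2))/(-1/4 + 3*I/2) = (8/37 - 26*I/37)*sin(1 + I/2)

Final answer: (8/37 - 26*I/37)*sin(1 + I/2)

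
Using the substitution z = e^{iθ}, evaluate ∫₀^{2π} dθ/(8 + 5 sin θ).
2*sqrt(39)*pi/39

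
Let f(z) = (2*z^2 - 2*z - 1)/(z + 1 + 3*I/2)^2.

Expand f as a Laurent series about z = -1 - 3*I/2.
(-3/2 + 9*I)/(z + 1 + 3*I/2)^2 + (-6 - 6*I)/(z + 1 + 3*I/2) + 2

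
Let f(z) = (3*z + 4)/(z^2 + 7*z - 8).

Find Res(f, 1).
7/9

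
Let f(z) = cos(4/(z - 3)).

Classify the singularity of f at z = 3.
Let u = z - 3. Then
  cos(4/u) = Σ_{k≥0} (-1)^k (4)^(2k)/((2k)!·u^(2k)) = 1 - 8/u^2 + 32/(3*u^4) + ...
which has infinitely many negative powers of u, so cos(4/(z - 3)) has an essential singularity at z = 3.
So the singularity is essential.

Final answer: essential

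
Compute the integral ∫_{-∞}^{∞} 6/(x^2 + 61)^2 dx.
Let f(z) = 6/(z^2 + 61)^2. The denominator has no real zeros and deg Q - deg P = 4 ≥ 2, so the integral of f over the upper semicircle |z| = R tends to 0 as R → ∞. Closing the contour in the upper half-plane,
  ∫_{-∞}^{∞} f(x) dx = 2πi · Σ Res(f, z_k)  over the poles with Im z_k > 0.

Zeros of the denominator: z^2 + 61 = 0 gives z = ±sqrt(61)*I.
Upper half-plane: z = sqrt(61)*I (a pole of order 2).

Write f(z) = g(z)/(z - sqrt(61)*I)^2 with g(z) = 6/(z + sqrt(61)*I)^2. For a double pole, Res(f, z₀) = g'(z₀):
  g'(z) = -12/(z + sqrt(61)*I)^3
  Res(f, sqrt(61)*I) = g'(sqrt(61)*I) = -3*sqrt(61)*I/7442

∫_{-∞}^{∞} f(x) dx = 2πi · (-3*sqrt(61)*I/7442) = 3*sqrt(61)*pi/3721

Final answer: 3*sqrt(61)*pi/3721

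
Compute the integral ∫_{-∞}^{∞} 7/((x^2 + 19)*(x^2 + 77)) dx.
Let f(z) = 7/((z^2 + 19)*(z^2 + 77)). The denominator has no real zeros and deg Q - deg P = 4 ≥ 2, so the integral of f over the upper semicircle |z| = R tends to 0 as R → ∞. Closing the contour in the upper half-plane,
  ∫_{-∞}^{∞} f(x) dx = 2πi · Σ Res(f, z_k)  over the poles with Im z_k > 0.

Zeros of the denominator: z^2 + 19 = 0 gives z = ±sqrt(19)*I; z^2 + 77 = 0 gives z = ±sqrt(77)*I.
Upper half-plane: z = sqrt(19)*I, z = sqrt(77)*I (simple).

Each pole is a simple zero of Q(z) = z^4 + 96*z^2 + 1463, so Res(f, z₀) = P(z₀)/Q'(z₀) with P(z) = 7, Q'(z) = 4*z^3 + 192*z:
  Res(f, sqrt(19)*I) = (7)/(116*sqrt(19)*I) = -7*sqrt(19)*I/2204
  Res(f, sqrt(77)*I) = (7)/(-116*sqrt(77)*I) = sqrt(77)*I/1276

Sum of residues: I*(-77*sqrt(19) + 19*sqrt(77))/24244
∫_{-∞}^{∞} f(x) dx = 2πi · (I*(-77*sqrt(19) + 19*sqrt(77))/24244) = pi*(-19*sqrt(77) + 77*sqrt(19))/12122

Final answer: pi*(-19*sqrt(77) + 77*sqrt(19))/12122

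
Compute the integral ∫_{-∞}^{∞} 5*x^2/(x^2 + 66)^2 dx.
Let f(z) = 5*z^2/(z^2 + 66)^2. The denominator has no real zeros and deg Q - deg P = 2 ≥ 2, so the integral of f over the upper semicircle |z| = R tends to 0 as R → ∞. Closing the contour in the upper half-plane,
  ∫_{-∞}^{∞} f(x) dx = 2πi · Σ Res(f, z_k)  over the poles with Im z_k > 0.

Zeros of the denominator: z^2 + 66 = 0 gives z = ±sqrt(66)*I.
Upper half-plane: z = sqrt(66)*I (a pole of order 2).

Write f(z) = g(z)/(z - sqrt(66)*I)^2 with g(z) = 5*z^2/(z + sqrt(66)*I)^2. For a double pole, Res(f, z₀) = g'(z₀):
  g'(z) = 10*sqrt(66)*I*z/(z + sqrt(66)*I)^3
  Res(f, sqrt(66)*I) = g'(sqrt(66)*I) = -5*sqrt(66)*I/264

∫_{-∞}^{∞} f(x) dx = 2πi · (-5*sqrt(66)*I/264) = 5*sqrt(66)*pi/132

Final answer: 5*sqrt(66)*pi/132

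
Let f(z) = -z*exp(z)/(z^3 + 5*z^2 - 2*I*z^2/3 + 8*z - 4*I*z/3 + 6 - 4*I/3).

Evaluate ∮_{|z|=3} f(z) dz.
pi*(-3/61 - 33*I/61)*exp(-1 - I) + pi*(15/37 - 21*I/37)*exp(-1 + I)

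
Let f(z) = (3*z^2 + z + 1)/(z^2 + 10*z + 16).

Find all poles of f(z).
{-8, -2}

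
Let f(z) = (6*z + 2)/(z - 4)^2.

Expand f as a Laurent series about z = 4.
Put w = z - (4), i.e. z = w + 4. The denominator is w^2, so it suffices to rewrite the numerator in powers of w.

P(z) = 6*z + 2
P(w + 4) = 26 + 6*w

Dividing each term by w^2:
  f = 26/w^2 + 6/w

Substituting back w = z - 4:
  f(z) = 26/(z - 4)^2 + 6/(z - 4)

The series is finite because the numerator is a polynomial; the negative powers form the principal part, and the coefficient of 1/(z - 4) gives Res(f, 4) = 6.

Final answer: 26/(z - 4)^2 + 6/(z - 4)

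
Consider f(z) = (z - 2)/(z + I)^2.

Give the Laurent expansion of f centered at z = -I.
Put w = z - (-I), i.e. z = w - I. The denominator is w^2, so it suffices to rewrite the numerator in powers of w.

P(z) = z - 2
P(w - I) = -2 - I + w

Dividing each term by w^2:
  f = (-2 - I)/w^2 + 1/w

Substituting back w = z + I:
  f(z) = (-2 - I)/(z + I)^2 + 1/(z + I)

The series is finite because the numerator is a polynomial; the negative powers form the principal part, and the coefficient of 1/(z + I) gives Res(f, -I) = 1.

Final answer: (-2 - I)/(z + I)^2 + 1/(z + I)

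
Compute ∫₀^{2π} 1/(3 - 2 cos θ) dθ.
Call the integral J. The integrand is 2π-periodic and we integrate over a full period, so shifting θ does not change the value (θ → θ + π flips the sign of the trig term). Hence
  J = ∫₀^{2π} dθ/(3 + 2 cos θ).
Put z = e^{iθ}: then cos θ = (z + 1/z)/2, dθ = dz/(iz), and z runs once counterclockwise around |z| = 1:
  J = ∮_{|z|=1} 1/(3 + 2*(z + 1/z)/2) · dz/(iz) = (2/i) ∮_{|z|=1} dz/(2*z^2 + 6*z + 2).
The roots of 2*z^2 + 6*z + 2 are z = (-3 ± sqrt(3^2 - 2^2))/2, with sqrt(5) = sqrt(5); their product is 1, so only z₊ = -3/2 + sqrt(5)/2 lies inside the unit circle (z₋ = -3/2 - sqrt(5)/2 lies outside).
z₊ is a simple zero of q(z) = 2*z^2 + 6*z + 2, so Res(1/q, z₊) = 1/q'(z₊) with q'(z) = 4*z + 6; and q'(z₊) = 2*(z₊ - z₋) = 2*sqrt(5).
Therefore J = (2/i) · 2πi · 1/(2*sqrt(5)) = 2*pi/(sqrt(5)) = 2*sqrt(5)*pi/5

Final answer: 2*sqrt(5)*pi/5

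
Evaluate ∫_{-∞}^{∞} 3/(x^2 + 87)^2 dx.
Let f(z) = 3/(z^2 + 87)^2. The denominator has no real zeros and deg Q - deg P = 4 ≥ 2, so the integral of f over the upper semicircle |z| = R tends to 0 as R → ∞. Closing the contour in the upper half-plane,
  ∫_{-∞}^{∞} f(x) dx = 2πi · Σ Res(f, z_k)  over the poles with Im z_k > 0.

Zeros of the denominator: z^2 + 87 = 0 gives z = ±sqrt(87)*I.
Upper half-plane: z = sqrt(87)*I (a pole of order 2).

Write f(z) = g(z)/(z - sqrt(87)*I)^2 with g(z) = 3/(z + sqrt(87)*I)^2. For a double pole, Res(f, z₀) = g'(z₀):
  g'(z) = -6/(z + sqrt(87)*I)^3
  Res(f, sqrt(87)*I) = g'(sqrt(87)*I) = -sqrt(87)*I/10092

∫_{-∞}^{∞} f(x) dx = 2πi · (-sqrt(87)*I/10092) = sqrt(87)*pi/5046

Final answer: sqrt(87)*pi/5046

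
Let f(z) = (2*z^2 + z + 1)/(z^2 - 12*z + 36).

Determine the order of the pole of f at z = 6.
Factor the denominator:
  z^2 - 12*z + 36 = (z - 6)^2

The numerator P(z) = 2*z^2 + z + 1 has P(6) = 79 ≠ 0, so no factor of (z - 6) cancels.
Near z = 6 we can therefore write f(z) = g(z)/(z - 6)^2 with g analytic at 6 and g(6) ≠ 0 (g is just the numerator).

Hence z = 6 is a pole of order 2.

Final answer: 2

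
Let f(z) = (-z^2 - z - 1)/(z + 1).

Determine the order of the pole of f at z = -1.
1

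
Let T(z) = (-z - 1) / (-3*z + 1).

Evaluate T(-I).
Substitute z = -I:
  numerator:   -(-I) - 1 = -1 + I
  denominator: -3*(-I) + 1 = 1 + 3*I
T(-I) = (-1 + I)/(1 + 3*I); multiplying numerator and denominator by the conjugate 1 - 3*I gives (2 + 4*I)/10 = 1/5 + 2*I/5

Final answer: 1/5 + 2*I/5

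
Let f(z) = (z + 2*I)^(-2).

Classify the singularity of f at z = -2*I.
Write f(z) = g(z)/(z + 2*I)^2 with g(z) = 1.
g is entire and g(-2*I) = 1 ≠ 0, so no factor of (z + 2*I) cancels: the Laurent expansion of f about z = -2*I starts at the power -2, i.e. lim_{z→z₀} (z - z₀)^2 f(z) = 1 is finite and nonzero.
So z = -2*I is a pole of order 2.

Final answer: pole of order 2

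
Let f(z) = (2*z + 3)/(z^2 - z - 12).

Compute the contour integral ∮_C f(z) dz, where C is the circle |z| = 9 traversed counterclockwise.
By the residue theorem, ∮_C f(z) dz = 2πi · (sum of the residues of f at the poles inside |z| = 9).

The denominator factors as (z + 3)*(z - 4), so the singularities of f are simple poles at z = -3, z = 4.
  |-3|² = 9 < 81 = 9², so this pole is inside the contour.
  |4|² = 16 < 81 = 9², so this pole is inside the contour.

With P(z) = 2*z + 3 and Q(z) = z^2 - z - 12, each pole is simple, so Res(f, z₀) = P(z₀)/Q'(z₀) with Q'(z) = 2*z - 1.
  Res(f, -3) = P(-3)/Q'(-3) = (-3)/(-7) = 3/7
  Res(f, 4) = P(4)/Q'(4) = (11)/(7) = 11/7

Sum of residues inside C: 2
∮_C f(z) dz = 2πi · (2) = 4*I*pi

Final answer: 4*I*pi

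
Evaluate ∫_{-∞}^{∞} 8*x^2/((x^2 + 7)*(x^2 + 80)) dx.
Let f(z) = 8*z^2/((z^2 + 7)*(z^2 + 80)). The denominator has no real zeros and deg Q - deg P = 2 ≥ 2, so the integral of f over the upper semicircle |z| = R tends to 0 as R → ∞. Closing the contour in the upper half-plane,
  ∫_{-∞}^{∞} f(x) dx = 2πi · Σ Res(f, z_k)  over the poles with Im z_k > 0.

Zeros of the denominator: z^2 + 80 = 0 gives z = ±4*sqrt(5)*I; z^2 + 7 = 0 gives z = ±sqrt(7)*I.
Upper half-plane: z = 4*sqrt(5)*I, z = sqrt(7)*I (simple).

Each pole is a simple zero of Q(z) = z^4 + 87*z^2 + 560, so Res(f, z₀) = P(z₀)/Q'(z₀) with P(z) = 8*z^2, Q'(z) = 4*z^3 + 174*z:
  Res(f, 4*sqrt(5)*I) = (-640)/(-584*sqrt(5)*I) = -16*sqrt(5)*I/73
  Res(f, sqrt(7)*I) = (-56)/(146*sqrt(7)*I) = 4*sqrt(7)*I/73

Sum of residues: 4*I*(-4*sqrt(5) + sqrt(7))/73
∫_{-∞}^{∞} f(x) dx = 2πi · (4*I*(-4*sqrt(5) + sqrt(7))/73) = 8*pi*(-sqrt(7) + 4*sqrt(5))/73

Final answer: 8*pi*(-sqrt(7) + 4*sqrt(5))/73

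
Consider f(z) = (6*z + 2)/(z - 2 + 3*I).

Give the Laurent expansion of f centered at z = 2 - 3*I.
Put w = z - (2 - 3*I), i.e. z = w + 2 - 3*I. The denominator is w, so it suffices to rewrite the numerator in powers of w.

P(z) = 6*z + 2
P(w + 2 - 3*I) = 14 - 18*I + 6*w

Dividing each term by w:
  f = (14 - 18*I)/w + 6

Substituting back w = z - 2 + 3*I:
  f(z) = (14 - 18*I)/(z - 2 + 3*I) + 6

The series is finite because the numerator is a polynomial; the negative powers form the principal part, and the coefficient of 1/(z - 2 + 3*I) gives Res(f, 2 - 3*I) = 14 - 18*I.

Final answer: (14 - 18*I)/(z - 2 + 3*I) + 6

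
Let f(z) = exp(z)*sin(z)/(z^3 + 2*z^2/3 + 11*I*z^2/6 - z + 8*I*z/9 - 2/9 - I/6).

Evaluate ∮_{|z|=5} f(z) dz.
By the residue theorem, ∮_C f(z) dz = 2πi · (sum of the residues of f at the poles inside |z| = 5).

The denominator factors as (z + I/3)*(z + I)*(z + 2/3 + I/2), so the singularities of f are simple poles at z = -I/3, z = -I, z = -2/3 - I/2.
  |-I/3|² = 1/9 < 25 = 5², so this pole is inside the contour.
  |-I|² = 1 < 25 = 5², so this pole is inside the contour.
  |-2/3 - I/2|² = 25/36 < 25 = 5², so this pole is inside the contour.

With P(z) = exp(z)*sin(z) and Q(z) = z^3 + 2*z^2/3 + 11*I*z^2/6 - z + 8*I*z/9 - 2/9 - I/6, each pole is simple, so Res(f, z₀) = P(z₀)/Q'(z₀) with Q'(z) = 3*z^2 + 4*z/3 + 11*I*z/3 - 1 + 8*I/9.
  Res(f, -I/3) = P(-I/3)/Q'(-I/3) = (-I*exp(-I/3)*sinh(1/3))/(-1/9 + 4*I/9) = (-36/17 + 9*I/17)*exp(-I/3)*sinh(1/3)
  Res(f, -I) = P(-I)/Q'(-I) = (-I*exp(-I)*sinh(1))/(-1/3 - 4*I/9) = (36/25 + 27*I/25)*exp(-I)*sinh(1)
  Res(f, -2/3 - I/2) = P(-2/3 - I/2)/Q'(-2/3 - I/2) = (-exp(-2/3 - I/2)*sin(2/3 + I/2))/(19/36 - 2*I/9) = (-684/425 - 288*I/425)*exp(-2/3 - I/2)*sin(2/3 + I/2)

Sum of residues inside C: (36/25 + 27*I/25)*exp(-I)*sinh(1) + (-684/425 - 288*I/425)*exp(-2/3 - I/2)*sin(2/3 + I/2) + (-36/17 + 9*I/17)*exp(-I/3)*sinh(1/3)
∮_C f(z) dz = 2πi · ((36/25 + 27*I/25)*exp(-I)*sinh(1) + (-684/425 - 288*I/425)*exp(-2/3 - I/2)*sin(2/3 + I/2) + (-36/17 + 9*I/17)*exp(-I/3)*sinh(1/3)) = pi*(576/425 - 1368*I/425)*exp(-2/3 - I/2)*sin(2/3 + I/2) + pi*(-18/17 - 72*I/17)*exp(-I/3)*sinh(1/3) + pi*(-54/25 + 72*I/25)*exp(-I)*sinh(1)

Final answer: pi*(576/425 - 1368*I/425)*exp(-2/3 - I/2)*sin(2/3 + I/2) + pi*(-18/17 - 72*I/17)*exp(-I/3)*sinh(1/3) + pi*(-54/25 + 72*I/25)*exp(-I)*sinh(1)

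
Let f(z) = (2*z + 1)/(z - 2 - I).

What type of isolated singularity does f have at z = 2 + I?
pole of order 1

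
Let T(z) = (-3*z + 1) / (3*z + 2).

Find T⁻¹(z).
Set w = T(z) = (-3*z + 1) / (3*z + 2) and solve for z:
  w*(3*z + 2) = -3*z + 1
  2*w + z*(3*w + 3) - 1 = 0
  z*(3*w + 3) = 1 - 2*w
  z = (2*w - 1)/(-3*w - 3)
Renaming the variable, T⁻¹(z) = (2*z - 1)/(-3*z - 3) = (-2*z + 1)/(3*z + 3).
(Check: ad - bc = -9 ≠ 0, so T is invertible.)

Final answer: (-2*z + 1)/(3*z + 3)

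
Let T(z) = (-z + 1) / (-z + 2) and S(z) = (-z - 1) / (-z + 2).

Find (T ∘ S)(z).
-3/(z - 5)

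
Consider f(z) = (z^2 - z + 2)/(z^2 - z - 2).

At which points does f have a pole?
The singularities of f are the zeros of the denominator. Factoring,
  z^2 - z - 2 = (z + 1)*(z - 2)
so the candidates are z = -1, z = 2.

Check the numerator P(z) = z^2 - z + 2 at each one:
  P(-1) = 4 ≠ 0, so z = -1 is a (simple) pole.
  P(2) = 4 ≠ 0, so z = 2 is a (simple) pole.

Poles of f: {-1, 2}

Final answer: {-1, 2}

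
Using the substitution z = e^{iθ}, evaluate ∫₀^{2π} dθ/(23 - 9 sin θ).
Call the integral J. The integrand is 2π-periodic and we integrate over a full period, so shifting θ does not change the value (θ → θ + π/2 turns sin θ into cos θ; θ → θ + π flips the sign of the trig term). Hence
  J = ∫₀^{2π} dθ/(23 + 9 cos θ).
Put z = e^{iθ}: then cos θ = (z + 1/z)/2, dθ = dz/(iz), and z runs once counterclockwise around |z| = 1:
  J = ∮_{|z|=1} 1/(23 + 9*(z + 1/z)/2) · dz/(iz) = (2/i) ∮_{|z|=1} dz/(9*z^2 + 46*z + 9).
The roots of 9*z^2 + 46*z + 9 are z = (-23 ± sqrt(23^2 - 9^2))/9, with sqrt(448) = 8*sqrt(7); their product is 1, so only z₊ = -23/9 + 8*sqrt(7)/9 lies inside the unit circle (z₋ = -23/9 - 8*sqrt(7)/9 lies outside).
z₊ is a simple zero of q(z) = 9*z^2 + 46*z + 9, so Res(1/q, z₊) = 1/q'(z₊) with q'(z) = 18*z + 46; and q'(z₊) = 9*(z₊ - z₋) = 16*sqrt(7).
Therefore J = (2/i) · 2πi · 1/(16*sqrt(7)) = 2*pi/(8*sqrt(7)) = sqrt(7)*pi/28

Final answer: sqrt(7)*pi/28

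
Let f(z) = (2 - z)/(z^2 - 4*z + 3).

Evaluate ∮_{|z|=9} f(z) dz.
-2*I*pi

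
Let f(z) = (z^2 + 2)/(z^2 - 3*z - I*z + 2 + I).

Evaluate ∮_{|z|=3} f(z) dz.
By the residue theorem, ∮_C f(z) dz = 2πi · (sum of the residues of f at the poles inside |z| = 3).

The denominator factors as (z - 1)*(z - 2 - I), so the singularities of f are simple poles at z = 1, z = 2 + I.
  |1|² = 1 < 9 = 3², so this pole is inside the contour.
  |2 + I|² = 5 < 9 = 3², so this pole is inside the contour.

With P(z) = z^2 + 2 and Q(z) = z^2 - 3*z - I*z + 2 + I, each pole is simple, so Res(f, z₀) = P(z₀)/Q'(z₀) with Q'(z) = 2*z - 3 - I.
  Res(f, 1) = P(1)/Q'(1) = (3)/(-1 - I) = -3/2 + 3*I/2
  Res(f, 2 + I) = P(2 + I)/Q'(2 + I) = (5 + 4*I)/(1 + I) = 9/2 - I/2

Sum of residues inside C: 3 + I
∮_C f(z) dz = 2πi · (3 + I) = pi*(-2 + 6*I)

Final answer: pi*(-2 + 6*I)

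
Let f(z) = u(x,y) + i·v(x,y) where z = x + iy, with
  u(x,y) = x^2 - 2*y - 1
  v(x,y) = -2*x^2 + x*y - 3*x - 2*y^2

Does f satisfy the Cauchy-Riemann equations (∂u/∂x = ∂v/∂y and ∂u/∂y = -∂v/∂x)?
∂u/∂x = 2*x
∂v/∂y = x - 4*y
∂u/∂y = -2
∂v/∂x = -4*x + y - 3
∂u/∂x ≠ ∂v/∂y and ∂u/∂y ≠ -∂v/∂x; the Cauchy-Riemann equations are not satisfied, so f is not analytic.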